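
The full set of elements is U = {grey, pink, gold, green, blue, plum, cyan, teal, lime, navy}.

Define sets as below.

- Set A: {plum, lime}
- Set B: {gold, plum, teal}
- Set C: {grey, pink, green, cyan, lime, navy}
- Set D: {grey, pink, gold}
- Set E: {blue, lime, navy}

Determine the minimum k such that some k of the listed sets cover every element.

B and C and E together: B ∪ C ∪ E = {grey, pink, gold, green, blue, plum, cyan, teal, lime, navy} — every element is covered.
Only C contains green, so C is forced; the remaining 4 elements need at least 2 more sets (each remaining set adds at most 3) — so at least 3 sets are needed, and 3 is optimal.

3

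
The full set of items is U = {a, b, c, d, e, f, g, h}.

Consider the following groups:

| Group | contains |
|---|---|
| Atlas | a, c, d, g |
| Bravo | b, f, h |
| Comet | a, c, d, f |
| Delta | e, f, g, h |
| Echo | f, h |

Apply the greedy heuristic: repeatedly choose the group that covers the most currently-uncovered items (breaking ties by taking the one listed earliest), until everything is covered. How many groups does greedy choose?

3

Greedy: pick Atlas (covers 4 new) → pick Bravo (covers 3 new) → pick Delta (covers 1 new). Total picks: 3.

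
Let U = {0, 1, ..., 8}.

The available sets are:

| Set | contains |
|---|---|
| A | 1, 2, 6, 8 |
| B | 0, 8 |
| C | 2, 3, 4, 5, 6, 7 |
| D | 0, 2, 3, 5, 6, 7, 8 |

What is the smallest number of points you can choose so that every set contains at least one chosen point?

2

The 2 points {0, 6} hit every set.
The sets B, C are pairwise disjoint, so any hitting set needs a separate point for each — at least 2. Hence 2 is optimal.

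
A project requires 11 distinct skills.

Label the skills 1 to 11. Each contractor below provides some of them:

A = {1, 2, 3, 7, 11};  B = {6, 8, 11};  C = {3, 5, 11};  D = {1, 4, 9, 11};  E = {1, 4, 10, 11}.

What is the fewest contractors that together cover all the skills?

5

A and B and C and D and E together: A ∪ B ∪ C ∪ D ∪ E = {1, 2, 3, 4, 5, 6, 7, 8, 9, 10, 11} — every skill is covered.
No 4 of the 5 contractors cover everything (all 5 combinations miss at least one skill), so 5 is optimal.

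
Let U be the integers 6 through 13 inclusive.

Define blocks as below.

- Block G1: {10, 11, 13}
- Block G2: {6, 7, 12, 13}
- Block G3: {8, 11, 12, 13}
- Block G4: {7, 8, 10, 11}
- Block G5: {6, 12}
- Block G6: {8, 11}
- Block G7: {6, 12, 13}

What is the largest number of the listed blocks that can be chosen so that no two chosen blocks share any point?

G2, G6 are pairwise disjoint (G2={6,7,12,13}; G6={8,11}).
Every remaining block overlaps one of these, and no 3 of the listed blocks are pairwise disjoint, so 2 is the maximum.

2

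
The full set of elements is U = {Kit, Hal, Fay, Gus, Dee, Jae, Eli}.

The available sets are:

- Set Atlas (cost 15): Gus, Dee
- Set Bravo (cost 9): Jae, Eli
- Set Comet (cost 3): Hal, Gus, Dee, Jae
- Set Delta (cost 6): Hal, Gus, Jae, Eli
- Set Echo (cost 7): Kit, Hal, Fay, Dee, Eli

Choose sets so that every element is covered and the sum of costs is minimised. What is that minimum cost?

10

Comet, Echo together cover every element (Comet ∪ Echo = {Kit, Hal, Fay, Gus, Dee, Jae, Eli}); total cost 3 + 7 = 10.
No covering selection has total cost below 10.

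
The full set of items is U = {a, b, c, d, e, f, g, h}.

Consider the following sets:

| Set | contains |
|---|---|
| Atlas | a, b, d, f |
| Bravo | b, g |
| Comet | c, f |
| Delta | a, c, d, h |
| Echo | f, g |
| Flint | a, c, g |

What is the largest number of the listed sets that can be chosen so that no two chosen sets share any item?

2

Bravo, Comet are pairwise disjoint (Bravo={b,g}; Comet={c,f}).
Every remaining set overlaps one of these, and no 3 of the listed sets are pairwise disjoint, so 2 is the maximum.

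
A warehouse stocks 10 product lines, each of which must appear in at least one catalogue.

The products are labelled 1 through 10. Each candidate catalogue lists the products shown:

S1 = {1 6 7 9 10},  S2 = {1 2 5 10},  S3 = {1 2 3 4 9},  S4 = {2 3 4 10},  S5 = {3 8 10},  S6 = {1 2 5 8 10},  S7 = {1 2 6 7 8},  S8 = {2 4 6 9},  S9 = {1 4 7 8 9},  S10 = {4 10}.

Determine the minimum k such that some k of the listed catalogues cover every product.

S1 and S4 and S6 together: S1 ∪ S4 ∪ S6 = {1, 2, 3, 4, 5, 6, 7, 8, 9, 10} — every product is covered.
No 2 of the 10 catalogues cover everything (all 45 combinations miss at least one product), so 3 is optimal.

3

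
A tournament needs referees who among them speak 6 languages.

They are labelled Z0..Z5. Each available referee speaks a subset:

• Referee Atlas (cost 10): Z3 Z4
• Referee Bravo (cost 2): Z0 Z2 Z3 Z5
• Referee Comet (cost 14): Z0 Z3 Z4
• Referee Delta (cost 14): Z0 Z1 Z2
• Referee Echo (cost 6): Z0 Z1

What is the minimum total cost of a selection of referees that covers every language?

Atlas, Bravo, Echo together cover every language (Atlas ∪ Bravo ∪ Echo = {Z0, Z1, Z2, Z3, Z4, Z5}); total cost 10 + 2 + 6 = 18.
No covering selection has total cost below 18.

18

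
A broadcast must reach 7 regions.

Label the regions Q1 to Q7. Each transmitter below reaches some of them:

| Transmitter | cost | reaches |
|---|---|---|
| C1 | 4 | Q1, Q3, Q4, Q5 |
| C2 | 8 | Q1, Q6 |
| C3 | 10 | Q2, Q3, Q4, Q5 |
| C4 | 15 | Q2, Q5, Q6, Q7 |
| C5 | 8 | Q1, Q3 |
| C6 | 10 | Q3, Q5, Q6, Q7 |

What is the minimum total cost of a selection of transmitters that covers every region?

19

C1, C4 together cover every region (C1 ∪ C4 = {Q1, Q2, Q3, Q4, Q5, Q6, Q7}); total cost 4 + 15 = 19.
No covering selection has total cost below 19.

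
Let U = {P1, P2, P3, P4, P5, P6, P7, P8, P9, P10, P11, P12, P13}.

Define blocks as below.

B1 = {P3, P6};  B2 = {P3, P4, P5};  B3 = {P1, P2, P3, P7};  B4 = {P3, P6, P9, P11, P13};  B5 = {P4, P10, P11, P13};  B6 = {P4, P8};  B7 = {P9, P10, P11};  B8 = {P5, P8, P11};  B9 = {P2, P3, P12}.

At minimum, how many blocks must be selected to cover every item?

B3, B4, B5, B8, and B9 cover everything between them: the union {P1, P2, P3, P4, P5, P6, P7, P8, P9, P10, P11, P12, P13} is all of U.
No 4 of the 9 blocks cover everything (all 126 combinations miss at least one item), so 5 is optimal.

5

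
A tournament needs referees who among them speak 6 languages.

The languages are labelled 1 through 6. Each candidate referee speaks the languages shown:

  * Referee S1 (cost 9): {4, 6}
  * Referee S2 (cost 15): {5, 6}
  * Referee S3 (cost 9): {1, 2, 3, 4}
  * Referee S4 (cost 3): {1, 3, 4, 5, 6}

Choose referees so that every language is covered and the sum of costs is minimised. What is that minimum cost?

12

S3, S4 together cover every language (S3 ∪ S4 = {1, 2, 3, 4, 5, 6}); total cost 9 + 3 = 12.
No covering selection has total cost below 12.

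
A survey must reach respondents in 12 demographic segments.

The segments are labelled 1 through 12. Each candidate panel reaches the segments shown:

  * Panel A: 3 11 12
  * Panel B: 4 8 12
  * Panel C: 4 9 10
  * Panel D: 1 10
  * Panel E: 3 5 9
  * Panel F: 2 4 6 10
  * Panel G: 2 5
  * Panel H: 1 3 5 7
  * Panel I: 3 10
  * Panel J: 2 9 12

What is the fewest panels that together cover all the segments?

A and B and E and F and H together: A ∪ B ∪ E ∪ F ∪ H = {1, 2, 3, 4, 5, 6, 7, 8, 9, 10, 11, 12} — every segment is covered.
No 4 of the 10 panels cover everything (all 210 combinations miss at least one segment), so 5 is optimal.

5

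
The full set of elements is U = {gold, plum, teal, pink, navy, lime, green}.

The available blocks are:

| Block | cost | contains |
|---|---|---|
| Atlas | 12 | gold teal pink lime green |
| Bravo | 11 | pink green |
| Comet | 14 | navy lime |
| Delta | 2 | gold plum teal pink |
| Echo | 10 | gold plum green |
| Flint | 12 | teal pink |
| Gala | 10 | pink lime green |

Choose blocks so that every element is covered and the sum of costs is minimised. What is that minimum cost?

26

Comet, Delta, Gala together cover every element (Comet ∪ Delta ∪ Gala = {gold, plum, teal, pink, navy, lime, green}); total cost 14 + 2 + 10 = 26.
No covering selection has total cost below 26.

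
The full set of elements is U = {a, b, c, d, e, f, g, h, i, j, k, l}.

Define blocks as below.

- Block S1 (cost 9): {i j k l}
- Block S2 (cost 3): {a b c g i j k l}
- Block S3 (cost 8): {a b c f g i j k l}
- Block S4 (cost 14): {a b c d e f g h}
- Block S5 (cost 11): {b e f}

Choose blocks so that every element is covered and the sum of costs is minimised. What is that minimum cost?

S2, S4 together cover every element (S2 ∪ S4 = {a, b, c, d, e, f, g, h, i, j, k, l}); total cost 3 + 14 = 17.
No covering selection has total cost below 17.

17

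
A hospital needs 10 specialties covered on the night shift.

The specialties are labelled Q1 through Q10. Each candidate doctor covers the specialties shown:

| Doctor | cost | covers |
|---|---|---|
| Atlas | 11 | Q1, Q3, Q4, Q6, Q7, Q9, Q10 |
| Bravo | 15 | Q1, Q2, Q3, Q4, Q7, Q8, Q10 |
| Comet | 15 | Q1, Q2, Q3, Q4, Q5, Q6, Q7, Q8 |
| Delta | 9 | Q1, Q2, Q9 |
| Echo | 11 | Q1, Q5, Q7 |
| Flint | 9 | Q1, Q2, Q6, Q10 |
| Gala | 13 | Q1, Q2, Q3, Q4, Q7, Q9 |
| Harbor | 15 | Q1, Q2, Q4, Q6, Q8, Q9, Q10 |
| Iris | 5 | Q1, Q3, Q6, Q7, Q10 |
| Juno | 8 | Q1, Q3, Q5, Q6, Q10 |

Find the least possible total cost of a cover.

Atlas, Comet together cover every specialty (Atlas ∪ Comet = {Q1, Q2, Q3, Q4, Q5, Q6, Q7, Q8, Q9, Q10}); total cost 11 + 15 = 26.
The greedy pick Iris, Comet, Delta costs 29; no covering selection beats 26.

26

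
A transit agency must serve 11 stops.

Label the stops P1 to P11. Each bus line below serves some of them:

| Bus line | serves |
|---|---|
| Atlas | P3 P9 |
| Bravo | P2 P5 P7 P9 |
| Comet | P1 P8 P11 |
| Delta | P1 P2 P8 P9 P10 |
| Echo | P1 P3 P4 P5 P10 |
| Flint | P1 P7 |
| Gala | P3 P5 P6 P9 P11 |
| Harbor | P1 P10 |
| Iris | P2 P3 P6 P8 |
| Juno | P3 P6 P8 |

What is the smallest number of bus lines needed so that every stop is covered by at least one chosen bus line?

4

Take {Bravo, Comet, Echo, Gala}. Their union is {P1, P2, P3, P4, P5, P6, P7, P8, P9, P10, P11}, which is all 11 stops.
No 3 of the 10 bus lines cover everything (all 120 combinations miss at least one stop), so 4 is optimal.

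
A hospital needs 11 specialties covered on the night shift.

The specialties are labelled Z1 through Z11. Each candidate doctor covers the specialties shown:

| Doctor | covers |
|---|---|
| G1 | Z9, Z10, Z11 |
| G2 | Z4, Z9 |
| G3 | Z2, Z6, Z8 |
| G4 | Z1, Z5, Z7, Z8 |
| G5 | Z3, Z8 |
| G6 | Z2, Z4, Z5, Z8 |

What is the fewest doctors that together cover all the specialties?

G1 and G2 and G3 and G4 and G5 together: G1 ∪ G2 ∪ G3 ∪ G4 ∪ G5 = {Z1, Z2, Z3, Z4, Z5, Z6, Z7, Z8, Z9, Z10, Z11} — every specialty is covered.
No 4 of the 6 doctors cover everything (all 15 combinations miss at least one specialty), so 5 is optimal.

5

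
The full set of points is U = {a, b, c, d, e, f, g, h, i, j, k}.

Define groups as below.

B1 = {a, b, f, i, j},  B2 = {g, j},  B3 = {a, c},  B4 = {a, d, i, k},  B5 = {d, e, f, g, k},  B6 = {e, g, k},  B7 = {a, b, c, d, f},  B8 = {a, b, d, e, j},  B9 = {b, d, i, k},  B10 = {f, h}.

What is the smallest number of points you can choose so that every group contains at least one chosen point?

T = {a, d, f, g} meets every group (each contains at least one member of T), and |T| = 4.
The groups B2, B3, B9, B10 are pairwise disjoint, so any hitting set needs a separate point for each — at least 4. Hence 4 is optimal.

4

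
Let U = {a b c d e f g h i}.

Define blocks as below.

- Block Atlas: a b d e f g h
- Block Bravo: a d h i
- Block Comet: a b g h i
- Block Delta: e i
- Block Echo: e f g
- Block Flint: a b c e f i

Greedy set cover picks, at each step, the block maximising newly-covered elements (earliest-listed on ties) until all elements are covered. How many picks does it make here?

2

Greedy: pick Atlas (covers 7 new) → pick Flint (covers 2 new). Total picks: 2.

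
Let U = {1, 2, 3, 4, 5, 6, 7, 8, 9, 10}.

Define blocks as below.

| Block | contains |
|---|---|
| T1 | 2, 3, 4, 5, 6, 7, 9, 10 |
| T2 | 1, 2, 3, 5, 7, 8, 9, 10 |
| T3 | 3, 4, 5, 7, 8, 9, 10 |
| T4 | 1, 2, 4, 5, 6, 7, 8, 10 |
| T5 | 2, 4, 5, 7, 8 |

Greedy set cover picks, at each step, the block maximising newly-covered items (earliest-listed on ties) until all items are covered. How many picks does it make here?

2

Greedy: pick T1 (covers 8 new) → pick T2 (covers 2 new). Total picks: 2.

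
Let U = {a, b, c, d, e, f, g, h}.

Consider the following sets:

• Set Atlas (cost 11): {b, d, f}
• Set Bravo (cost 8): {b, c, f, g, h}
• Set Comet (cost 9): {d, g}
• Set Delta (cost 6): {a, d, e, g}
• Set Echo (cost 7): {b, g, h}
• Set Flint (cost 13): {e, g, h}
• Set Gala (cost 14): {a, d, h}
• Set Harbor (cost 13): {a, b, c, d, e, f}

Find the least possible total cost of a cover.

14

Bravo, Delta together cover every element (Bravo ∪ Delta = {a, b, c, d, e, f, g, h}); total cost 8 + 6 = 14.
No covering selection has total cost below 14.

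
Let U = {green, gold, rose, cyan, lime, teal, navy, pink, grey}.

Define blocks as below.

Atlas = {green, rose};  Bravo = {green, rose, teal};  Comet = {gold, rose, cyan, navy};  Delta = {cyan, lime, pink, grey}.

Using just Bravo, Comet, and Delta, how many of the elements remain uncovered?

Union of Bravo, Comet, Delta = {green, gold, rose, cyan, lime, teal, navy, pink, grey} — that's every element, so 0 are uncovered.

0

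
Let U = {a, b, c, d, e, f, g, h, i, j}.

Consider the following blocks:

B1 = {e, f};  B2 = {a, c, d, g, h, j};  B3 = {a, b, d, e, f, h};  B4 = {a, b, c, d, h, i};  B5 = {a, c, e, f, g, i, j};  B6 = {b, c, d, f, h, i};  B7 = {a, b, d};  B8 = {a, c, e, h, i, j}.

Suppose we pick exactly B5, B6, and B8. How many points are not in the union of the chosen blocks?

0

Union of B5, B6, B8 = {a, b, c, d, e, f, g, h, i, j} — that's every point, so 0 are uncovered.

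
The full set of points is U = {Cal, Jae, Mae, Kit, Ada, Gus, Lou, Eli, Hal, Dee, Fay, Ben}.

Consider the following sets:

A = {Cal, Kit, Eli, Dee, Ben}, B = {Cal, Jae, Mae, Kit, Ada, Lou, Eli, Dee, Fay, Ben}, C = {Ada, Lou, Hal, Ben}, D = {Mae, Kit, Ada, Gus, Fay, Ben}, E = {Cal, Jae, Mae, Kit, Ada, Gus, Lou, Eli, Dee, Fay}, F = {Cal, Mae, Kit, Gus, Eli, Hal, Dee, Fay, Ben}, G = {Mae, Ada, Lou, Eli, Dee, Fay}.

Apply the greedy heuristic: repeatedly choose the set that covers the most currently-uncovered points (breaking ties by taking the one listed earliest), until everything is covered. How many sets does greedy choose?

Greedy: pick B (covers 10 new) → pick F (covers 2 new). Total picks: 2.

2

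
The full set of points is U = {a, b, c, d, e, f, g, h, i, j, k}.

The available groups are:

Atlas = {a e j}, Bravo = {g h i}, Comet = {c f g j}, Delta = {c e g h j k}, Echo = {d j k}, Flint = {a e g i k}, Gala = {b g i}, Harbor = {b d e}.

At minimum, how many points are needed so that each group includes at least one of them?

3

T = {b, g, j} meets every group (each contains at least one member of T), and |T| = 3.
No choice of 2 points meets every group, so 3 is the minimum.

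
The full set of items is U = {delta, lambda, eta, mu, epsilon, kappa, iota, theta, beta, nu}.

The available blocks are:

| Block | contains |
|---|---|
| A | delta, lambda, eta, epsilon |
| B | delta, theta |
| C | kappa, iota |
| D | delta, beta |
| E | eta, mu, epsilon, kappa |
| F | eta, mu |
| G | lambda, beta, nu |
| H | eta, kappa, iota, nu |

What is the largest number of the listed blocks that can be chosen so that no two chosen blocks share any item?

B, C, F, G are pairwise disjoint (B={delta,theta}; C={kappa,iota}; F={eta,mu}; G={lambda,beta,nu}).
Every remaining block overlaps one of these, and no 5 of the listed blocks are pairwise disjoint, so 4 is the maximum.

4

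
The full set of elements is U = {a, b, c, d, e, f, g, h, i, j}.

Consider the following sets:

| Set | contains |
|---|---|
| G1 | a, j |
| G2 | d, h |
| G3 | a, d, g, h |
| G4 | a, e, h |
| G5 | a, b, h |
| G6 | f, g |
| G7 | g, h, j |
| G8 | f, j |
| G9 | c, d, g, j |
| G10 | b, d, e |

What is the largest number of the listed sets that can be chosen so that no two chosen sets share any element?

3

G1, G2, G6 are pairwise disjoint (G1={a,j}; G2={d,h}; G6={f,g}).
Every remaining set overlaps one of these, and no 4 of the listed sets are pairwise disjoint, so 3 is the maximum.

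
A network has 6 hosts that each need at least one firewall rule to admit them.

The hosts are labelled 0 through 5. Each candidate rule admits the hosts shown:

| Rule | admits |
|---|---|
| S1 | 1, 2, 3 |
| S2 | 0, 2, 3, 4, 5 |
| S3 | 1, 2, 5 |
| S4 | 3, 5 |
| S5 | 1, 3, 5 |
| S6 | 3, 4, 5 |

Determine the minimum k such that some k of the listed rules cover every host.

2

Take {S2, S5}. Their union is {0, 1, 2, 3, 4, 5}, which is all 6 hosts.
No single rule has all 6 hosts (the largest, S2, has 5), so 2 is optimal.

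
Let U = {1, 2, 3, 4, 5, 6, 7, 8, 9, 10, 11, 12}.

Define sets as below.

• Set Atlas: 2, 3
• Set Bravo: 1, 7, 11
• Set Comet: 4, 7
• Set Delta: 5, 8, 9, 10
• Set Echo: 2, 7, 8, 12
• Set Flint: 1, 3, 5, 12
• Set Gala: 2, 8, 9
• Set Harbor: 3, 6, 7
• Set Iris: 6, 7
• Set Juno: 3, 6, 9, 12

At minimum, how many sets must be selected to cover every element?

Take {Bravo, Comet, Delta, Gala, Juno}. Their union is {1, 2, 3, 4, 5, 6, 7, 8, 9, 10, 11, 12}, which is all 12 elements.
No 4 of the 10 sets cover everything (all 210 combinations miss at least one element), so 5 is optimal.

5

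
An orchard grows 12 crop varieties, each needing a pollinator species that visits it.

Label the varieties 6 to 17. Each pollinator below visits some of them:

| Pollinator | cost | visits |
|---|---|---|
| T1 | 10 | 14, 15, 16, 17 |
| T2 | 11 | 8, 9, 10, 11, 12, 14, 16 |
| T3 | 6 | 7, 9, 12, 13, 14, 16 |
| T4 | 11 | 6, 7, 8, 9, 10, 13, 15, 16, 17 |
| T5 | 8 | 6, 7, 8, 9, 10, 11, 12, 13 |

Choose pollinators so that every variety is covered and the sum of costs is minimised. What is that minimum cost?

T1, T5 together cover every variety (T1 ∪ T5 = {6, 7, 8, 9, 10, 11, 12, 13, 14, 15, 16, 17}); total cost 10 + 8 = 18.
The greedy pick T3, T5, T1 costs 24; no covering selection beats 18.

18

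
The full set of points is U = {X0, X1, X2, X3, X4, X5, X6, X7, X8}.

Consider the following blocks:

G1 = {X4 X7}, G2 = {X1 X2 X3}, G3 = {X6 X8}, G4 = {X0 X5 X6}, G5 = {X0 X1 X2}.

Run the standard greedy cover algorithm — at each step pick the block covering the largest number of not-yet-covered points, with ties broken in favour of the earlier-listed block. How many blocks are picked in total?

4

Greedy: pick G2 (covers 3 new) → pick G4 (covers 3 new) → pick G1 (covers 2 new) → pick G3 (covers 1 new). Total picks: 4.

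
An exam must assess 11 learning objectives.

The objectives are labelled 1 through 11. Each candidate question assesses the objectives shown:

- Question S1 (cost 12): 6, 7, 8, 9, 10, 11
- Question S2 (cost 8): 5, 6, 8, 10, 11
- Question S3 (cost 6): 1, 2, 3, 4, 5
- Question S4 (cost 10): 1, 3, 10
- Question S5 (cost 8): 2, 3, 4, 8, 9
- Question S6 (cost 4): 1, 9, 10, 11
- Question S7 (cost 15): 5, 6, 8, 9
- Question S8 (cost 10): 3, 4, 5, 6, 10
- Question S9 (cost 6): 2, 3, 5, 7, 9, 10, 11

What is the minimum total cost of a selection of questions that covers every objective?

18

S1, S3 together cover every objective (S1 ∪ S3 = {1, 2, 3, 4, 5, 6, 7, 8, 9, 10, 11}); total cost 12 + 6 = 18.
The greedy pick S9, S3, S2 costs 20; no covering selection beats 18.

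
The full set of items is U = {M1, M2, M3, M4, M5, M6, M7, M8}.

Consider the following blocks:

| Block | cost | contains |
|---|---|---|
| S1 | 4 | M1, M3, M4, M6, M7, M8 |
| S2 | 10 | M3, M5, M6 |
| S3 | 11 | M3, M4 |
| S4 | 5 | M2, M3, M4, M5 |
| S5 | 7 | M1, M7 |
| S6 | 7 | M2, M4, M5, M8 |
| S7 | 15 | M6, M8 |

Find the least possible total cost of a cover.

S1, S4 together cover every item (S1 ∪ S4 = {M1, M2, M3, M4, M5, M6, M7, M8}); total cost 4 + 5 = 9.
No covering selection has total cost below 9.

9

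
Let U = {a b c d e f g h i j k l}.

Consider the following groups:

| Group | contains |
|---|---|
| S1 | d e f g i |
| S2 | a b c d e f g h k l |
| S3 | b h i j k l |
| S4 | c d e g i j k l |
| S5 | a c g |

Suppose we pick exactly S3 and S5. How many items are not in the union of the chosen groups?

3

Union of S3, S5 = {a, b, c, g, h, i, j, k, l}.
Not covered: d, e, f — 3 items.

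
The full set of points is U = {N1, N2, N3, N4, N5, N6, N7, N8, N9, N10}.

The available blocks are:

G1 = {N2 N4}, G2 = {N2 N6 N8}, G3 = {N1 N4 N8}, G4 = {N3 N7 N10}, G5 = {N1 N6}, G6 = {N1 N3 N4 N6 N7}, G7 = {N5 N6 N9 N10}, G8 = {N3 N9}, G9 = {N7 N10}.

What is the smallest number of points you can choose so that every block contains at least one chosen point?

4

H = {N3, N4, N6, N7} meets every block (each contains at least one member of H), and |H| = 4.
The blocks G1, G5, G8, G9 are pairwise disjoint, so any hitting set needs a separate point for each — at least 4. Hence 4 is optimal.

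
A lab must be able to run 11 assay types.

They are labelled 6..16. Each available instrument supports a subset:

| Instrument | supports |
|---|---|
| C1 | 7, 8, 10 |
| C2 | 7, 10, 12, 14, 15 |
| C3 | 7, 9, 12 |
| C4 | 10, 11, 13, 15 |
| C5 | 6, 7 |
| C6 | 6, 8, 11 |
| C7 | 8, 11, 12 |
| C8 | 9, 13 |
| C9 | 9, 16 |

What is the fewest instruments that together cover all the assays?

4

Take {C2, C4, C6, C9}. Their union is {6, 7, 8, 9, 10, 11, 12, 13, 14, 15, 16}, which is all 11 assays.
No 3 of the 9 instruments cover everything (all 84 combinations miss at least one assay), so 4 is optimal.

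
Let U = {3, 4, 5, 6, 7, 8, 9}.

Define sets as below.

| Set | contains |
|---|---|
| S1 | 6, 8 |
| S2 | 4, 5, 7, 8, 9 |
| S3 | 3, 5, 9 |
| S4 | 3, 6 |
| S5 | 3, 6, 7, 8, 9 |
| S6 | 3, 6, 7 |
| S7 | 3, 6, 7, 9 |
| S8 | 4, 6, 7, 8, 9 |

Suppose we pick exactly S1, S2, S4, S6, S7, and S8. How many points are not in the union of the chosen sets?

Union of S1, S2, S4, S6, S7, S8 = {3, 4, 5, 6, 7, 8, 9} — that's every point, so 0 are uncovered.

0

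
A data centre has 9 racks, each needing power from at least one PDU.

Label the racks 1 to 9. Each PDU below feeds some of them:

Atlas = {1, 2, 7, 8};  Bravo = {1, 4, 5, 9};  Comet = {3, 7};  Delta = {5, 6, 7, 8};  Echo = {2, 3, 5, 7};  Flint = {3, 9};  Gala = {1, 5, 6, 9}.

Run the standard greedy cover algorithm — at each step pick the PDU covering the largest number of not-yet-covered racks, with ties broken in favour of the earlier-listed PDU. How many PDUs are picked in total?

Greedy: pick Atlas (covers 4 new) → pick Bravo (covers 3 new) → pick Comet (covers 1 new) → pick Delta (covers 1 new). Total picks: 4.
(The true minimum cover uses only 3 PDUs, so greedy is not optimal here.)

4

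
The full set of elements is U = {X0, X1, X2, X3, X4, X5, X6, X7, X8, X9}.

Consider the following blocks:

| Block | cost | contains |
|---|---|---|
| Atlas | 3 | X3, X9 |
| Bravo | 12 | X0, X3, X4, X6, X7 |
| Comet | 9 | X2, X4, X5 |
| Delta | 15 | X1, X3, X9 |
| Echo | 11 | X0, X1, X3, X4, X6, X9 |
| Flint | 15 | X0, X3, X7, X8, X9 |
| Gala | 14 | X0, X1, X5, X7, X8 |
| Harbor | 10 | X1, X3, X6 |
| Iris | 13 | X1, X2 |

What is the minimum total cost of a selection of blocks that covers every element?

Comet, Echo, Gala together cover every element (Comet ∪ Echo ∪ Gala = {X0, X1, X2, X3, X4, X5, X6, X7, X8, X9}); total cost 9 + 11 + 14 = 34.
The greedy pick Atlas, Echo, Comet, Gala costs 37; no covering selection beats 34.

34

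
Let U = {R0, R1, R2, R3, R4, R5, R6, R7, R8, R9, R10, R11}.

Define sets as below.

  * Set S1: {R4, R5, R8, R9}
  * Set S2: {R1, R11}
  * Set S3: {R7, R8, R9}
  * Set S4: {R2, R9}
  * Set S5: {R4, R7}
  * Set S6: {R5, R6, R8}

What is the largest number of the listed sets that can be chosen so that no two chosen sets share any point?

S2, S4, S5, S6 are pairwise disjoint (S2={R1,R11}; S4={R2,R9}; S5={R4,R7}; S6={R5,R6,R8}).
Every remaining set overlaps one of these, and no 5 of the listed sets are pairwise disjoint, so 4 is the maximum.

4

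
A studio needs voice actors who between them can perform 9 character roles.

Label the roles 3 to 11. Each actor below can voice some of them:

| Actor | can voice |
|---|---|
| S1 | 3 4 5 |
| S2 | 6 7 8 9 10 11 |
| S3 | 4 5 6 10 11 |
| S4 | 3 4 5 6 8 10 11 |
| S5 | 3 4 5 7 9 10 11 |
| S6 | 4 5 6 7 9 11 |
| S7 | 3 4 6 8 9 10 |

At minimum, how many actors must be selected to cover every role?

2

Take {S2, S5}. Their union is {3, 4, 5, 6, 7, 8, 9, 10, 11}, which is all 9 roles.
No single actor has all 9 roles (the largest, S4, has 7), so 2 is optimal.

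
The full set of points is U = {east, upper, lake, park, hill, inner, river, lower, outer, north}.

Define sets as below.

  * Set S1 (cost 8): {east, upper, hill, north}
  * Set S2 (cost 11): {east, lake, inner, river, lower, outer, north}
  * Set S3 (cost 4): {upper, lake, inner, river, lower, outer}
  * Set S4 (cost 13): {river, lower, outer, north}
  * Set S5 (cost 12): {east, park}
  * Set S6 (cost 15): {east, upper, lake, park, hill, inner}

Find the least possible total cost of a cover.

24

S1, S3, S5 together cover every point (S1 ∪ S3 ∪ S5 = {east, upper, lake, park, hill, inner, river, lower, outer, north}); total cost 8 + 4 + 12 = 24.
No covering selection has total cost below 24.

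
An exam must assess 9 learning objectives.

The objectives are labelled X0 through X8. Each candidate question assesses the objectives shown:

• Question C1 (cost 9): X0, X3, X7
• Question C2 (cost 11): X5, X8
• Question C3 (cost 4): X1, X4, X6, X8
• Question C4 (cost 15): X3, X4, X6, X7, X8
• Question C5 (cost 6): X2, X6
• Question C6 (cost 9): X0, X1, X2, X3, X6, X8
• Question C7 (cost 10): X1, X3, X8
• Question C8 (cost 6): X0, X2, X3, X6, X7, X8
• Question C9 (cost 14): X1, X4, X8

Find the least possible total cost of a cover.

21

C2, C3, C8 together cover every objective (C2 ∪ C3 ∪ C8 = {X0, X1, X2, X3, X4, X5, X6, X7, X8}); total cost 11 + 4 + 6 = 21.
No covering selection has total cost below 21.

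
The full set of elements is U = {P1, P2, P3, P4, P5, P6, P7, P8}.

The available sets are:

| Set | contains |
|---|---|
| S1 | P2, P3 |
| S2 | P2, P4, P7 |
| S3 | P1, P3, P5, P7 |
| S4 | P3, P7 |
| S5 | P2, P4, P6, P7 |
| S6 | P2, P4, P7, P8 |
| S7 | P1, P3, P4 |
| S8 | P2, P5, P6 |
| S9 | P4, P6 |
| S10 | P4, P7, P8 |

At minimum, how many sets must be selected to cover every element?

3

Take {S3, S8, S10}. Their union is {P1, P2, P3, P4, P5, P6, P7, P8}, which is all 8 elements.
No 2 of the 10 sets cover everything (all 45 combinations miss at least one element), so 3 is optimal.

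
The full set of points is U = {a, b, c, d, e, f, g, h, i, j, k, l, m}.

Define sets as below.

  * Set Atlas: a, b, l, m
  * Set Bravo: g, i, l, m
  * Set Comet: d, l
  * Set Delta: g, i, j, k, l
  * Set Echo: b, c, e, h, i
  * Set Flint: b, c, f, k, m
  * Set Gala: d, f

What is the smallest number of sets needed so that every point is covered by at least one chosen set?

Atlas and Delta and Echo and Gala together: Atlas ∪ Delta ∪ Echo ∪ Gala = {a, b, c, d, e, f, g, h, i, j, k, l, m} — every point is covered.
Only Atlas contains a, so Atlas is forced; the remaining 9 points need at least 3 more sets (each remaining set adds at most 4) — so at least 4 sets are needed, and 4 is optimal.

4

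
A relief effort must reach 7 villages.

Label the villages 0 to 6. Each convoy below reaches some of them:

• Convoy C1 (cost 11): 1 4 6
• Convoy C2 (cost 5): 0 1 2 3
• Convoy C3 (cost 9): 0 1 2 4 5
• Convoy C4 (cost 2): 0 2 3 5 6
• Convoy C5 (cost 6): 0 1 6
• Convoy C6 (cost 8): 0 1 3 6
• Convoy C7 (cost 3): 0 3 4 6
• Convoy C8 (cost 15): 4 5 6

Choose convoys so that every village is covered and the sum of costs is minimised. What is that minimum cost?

10

C2, C4, C7 together cover every village (C2 ∪ C4 ∪ C7 = {0, 1, 2, 3, 4, 5, 6}); total cost 5 + 2 + 3 = 10.
No covering selection has total cost below 10.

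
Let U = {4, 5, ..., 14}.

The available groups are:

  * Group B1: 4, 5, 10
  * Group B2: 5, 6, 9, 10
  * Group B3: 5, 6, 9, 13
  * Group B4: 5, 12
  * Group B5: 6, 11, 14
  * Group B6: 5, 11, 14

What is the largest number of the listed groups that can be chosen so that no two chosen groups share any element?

B4, B5 are pairwise disjoint (B4={5,12}; B5={6,11,14}).
Every remaining group overlaps one of these, and no 3 of the listed groups are pairwise disjoint, so 2 is the maximum.

2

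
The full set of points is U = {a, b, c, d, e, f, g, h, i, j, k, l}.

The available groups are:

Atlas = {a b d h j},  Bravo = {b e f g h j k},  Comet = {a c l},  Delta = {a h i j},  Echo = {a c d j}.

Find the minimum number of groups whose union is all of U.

Bravo, Comet, Delta, and Echo cover everything between them: the union {a, b, c, d, e, f, g, h, i, j, k, l} is all of U.
No 3 of the 5 groups cover everything (all 10 combinations miss at least one point), so 4 is optimal.

4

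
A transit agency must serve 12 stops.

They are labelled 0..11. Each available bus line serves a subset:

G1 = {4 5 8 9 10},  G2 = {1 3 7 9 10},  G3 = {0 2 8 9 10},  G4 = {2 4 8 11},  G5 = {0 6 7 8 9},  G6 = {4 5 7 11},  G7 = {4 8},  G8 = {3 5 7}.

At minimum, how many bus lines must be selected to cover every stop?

4

Take {G2, G4, G5, G8}. Their union is {0, 1, 2, 3, 4, 5, 6, 7, 8, 9, 10, 11}, which is all 12 stops.
Only G5 contains 6, so G5 is forced; the remaining 7 stops need at least 3 more bus lines (each remaining bus line adds at most 3) — so at least 4 bus lines are needed, and 4 is optimal.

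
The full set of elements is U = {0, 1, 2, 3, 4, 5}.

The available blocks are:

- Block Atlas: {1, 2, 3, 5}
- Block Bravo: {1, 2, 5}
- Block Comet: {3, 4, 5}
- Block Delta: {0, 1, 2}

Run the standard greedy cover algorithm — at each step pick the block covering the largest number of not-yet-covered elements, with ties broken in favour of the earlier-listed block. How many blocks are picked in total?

3

Greedy: pick Atlas (covers 4 new) → pick Comet (covers 1 new) → pick Delta (covers 1 new). Total picks: 3.
(The true minimum cover uses only 2 blocks, so greedy is not optimal here.)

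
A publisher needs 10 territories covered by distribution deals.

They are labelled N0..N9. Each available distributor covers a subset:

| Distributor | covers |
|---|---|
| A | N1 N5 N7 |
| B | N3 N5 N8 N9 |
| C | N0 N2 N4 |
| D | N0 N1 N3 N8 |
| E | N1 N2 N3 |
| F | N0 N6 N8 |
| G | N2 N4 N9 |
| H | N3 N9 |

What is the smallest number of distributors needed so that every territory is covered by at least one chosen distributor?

4

Take {A, C, F, H}. Their union is {N0, N1, N2, N3, N4, N5, N6, N7, N8, N9}, which is all 10 territories.
Only F contains N6, so F is forced; the remaining 7 territories need at least 3 more distributors (each remaining distributor adds at most 3) — so at least 4 distributors are needed, and 4 is optimal.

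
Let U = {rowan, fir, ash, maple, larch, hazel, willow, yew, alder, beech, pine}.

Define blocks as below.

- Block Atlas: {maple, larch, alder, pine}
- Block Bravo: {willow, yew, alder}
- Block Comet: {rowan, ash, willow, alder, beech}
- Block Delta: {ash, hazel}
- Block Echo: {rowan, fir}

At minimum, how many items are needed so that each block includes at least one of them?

3

H = {rowan, hazel, alder} meets every block (each contains at least one member of H), and |H| = 3.
The blocks Bravo, Delta, Echo are pairwise disjoint, so any hitting set needs a separate item for each — at least 3. Hence 3 is optimal.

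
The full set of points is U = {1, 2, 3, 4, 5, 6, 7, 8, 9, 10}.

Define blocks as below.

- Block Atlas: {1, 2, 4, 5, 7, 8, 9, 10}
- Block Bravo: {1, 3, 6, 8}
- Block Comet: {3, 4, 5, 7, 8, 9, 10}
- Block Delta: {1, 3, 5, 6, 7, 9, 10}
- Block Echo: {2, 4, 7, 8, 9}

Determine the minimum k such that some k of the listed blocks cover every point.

2

Take {Delta, Echo}. Their union is {1, 2, 3, 4, 5, 6, 7, 8, 9, 10}, which is all 10 points.
No single block has all 10 points (the largest, Atlas, has 8), so 2 is optimal.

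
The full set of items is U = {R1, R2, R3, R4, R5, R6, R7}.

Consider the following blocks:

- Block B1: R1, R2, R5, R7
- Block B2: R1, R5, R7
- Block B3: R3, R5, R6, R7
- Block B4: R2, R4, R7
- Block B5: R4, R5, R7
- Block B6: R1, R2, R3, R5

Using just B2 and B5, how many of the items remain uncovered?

3

Union of B2, B5 = {R1, R4, R5, R7}.
Not covered: R2, R3, R6 — 3 items.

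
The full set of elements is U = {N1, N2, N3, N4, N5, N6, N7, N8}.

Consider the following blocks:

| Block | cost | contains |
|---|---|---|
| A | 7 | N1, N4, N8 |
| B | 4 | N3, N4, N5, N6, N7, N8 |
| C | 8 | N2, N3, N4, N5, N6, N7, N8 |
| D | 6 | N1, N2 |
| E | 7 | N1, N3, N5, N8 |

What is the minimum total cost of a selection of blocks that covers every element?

B, D together cover every element (B ∪ D = {N1, N2, N3, N4, N5, N6, N7, N8}); total cost 4 + 6 = 10.
No covering selection has total cost below 10.

10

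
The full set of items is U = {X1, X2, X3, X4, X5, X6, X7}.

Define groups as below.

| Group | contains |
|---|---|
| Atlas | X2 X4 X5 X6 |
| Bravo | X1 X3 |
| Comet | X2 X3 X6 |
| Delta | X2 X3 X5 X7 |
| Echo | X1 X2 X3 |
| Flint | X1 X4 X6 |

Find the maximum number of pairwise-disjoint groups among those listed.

2

Atlas, Bravo are pairwise disjoint (Atlas={X2,X4,X5,X6}; Bravo={X1,X3}).
Every remaining group overlaps one of these, and no 3 of the listed groups are pairwise disjoint, so 2 is the maximum.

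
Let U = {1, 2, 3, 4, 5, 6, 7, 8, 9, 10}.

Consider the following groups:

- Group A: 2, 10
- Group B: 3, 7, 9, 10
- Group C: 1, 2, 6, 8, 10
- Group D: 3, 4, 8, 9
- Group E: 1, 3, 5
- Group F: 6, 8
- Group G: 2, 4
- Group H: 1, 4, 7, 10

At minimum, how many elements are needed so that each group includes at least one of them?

T = {1, 2, 3, 6} meets every group (each contains at least one member of T), and |T| = 4.
No choice of 3 elements meets every group, so 4 is the minimum.

4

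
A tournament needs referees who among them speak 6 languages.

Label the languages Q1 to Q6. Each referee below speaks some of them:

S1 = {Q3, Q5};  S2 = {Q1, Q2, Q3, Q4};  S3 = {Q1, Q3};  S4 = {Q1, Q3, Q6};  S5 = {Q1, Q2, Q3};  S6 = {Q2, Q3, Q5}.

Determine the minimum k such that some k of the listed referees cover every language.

3

S2 and S4 and S6 together: S2 ∪ S4 ∪ S6 = {Q1, Q2, Q3, Q4, Q5, Q6} — every language is covered.
Only S2 contains Q4, so S2 is forced; the remaining 2 languages need at least 2 more referees (each remaining referee adds at most 1) — so at least 3 referees are needed, and 3 is optimal.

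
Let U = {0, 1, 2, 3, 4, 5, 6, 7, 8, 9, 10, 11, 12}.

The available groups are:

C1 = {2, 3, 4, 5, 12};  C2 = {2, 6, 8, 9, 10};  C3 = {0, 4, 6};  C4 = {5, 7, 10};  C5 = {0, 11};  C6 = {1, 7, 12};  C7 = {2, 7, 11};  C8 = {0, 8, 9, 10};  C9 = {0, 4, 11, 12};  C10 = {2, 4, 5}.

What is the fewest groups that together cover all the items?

C1, C2, C6, and C9 cover everything between them: the union {0, 1, 2, 3, 4, 5, 6, 7, 8, 9, 10, 11, 12} is all of U.
No 3 of the 10 groups cover everything (all 120 combinations miss at least one item), so 4 is optimal.

4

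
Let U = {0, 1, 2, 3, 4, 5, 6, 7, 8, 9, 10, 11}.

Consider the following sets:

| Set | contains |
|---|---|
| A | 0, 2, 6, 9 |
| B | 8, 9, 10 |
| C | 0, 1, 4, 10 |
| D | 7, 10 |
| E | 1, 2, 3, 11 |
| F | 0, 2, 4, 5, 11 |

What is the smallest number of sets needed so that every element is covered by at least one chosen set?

A, B, D, E, and F cover everything between them: the union {0, 1, 2, 3, 4, 5, 6, 7, 8, 9, 10, 11} is all of U.
No 4 of the 6 sets cover everything (all 15 combinations miss at least one element), so 5 is optimal.

5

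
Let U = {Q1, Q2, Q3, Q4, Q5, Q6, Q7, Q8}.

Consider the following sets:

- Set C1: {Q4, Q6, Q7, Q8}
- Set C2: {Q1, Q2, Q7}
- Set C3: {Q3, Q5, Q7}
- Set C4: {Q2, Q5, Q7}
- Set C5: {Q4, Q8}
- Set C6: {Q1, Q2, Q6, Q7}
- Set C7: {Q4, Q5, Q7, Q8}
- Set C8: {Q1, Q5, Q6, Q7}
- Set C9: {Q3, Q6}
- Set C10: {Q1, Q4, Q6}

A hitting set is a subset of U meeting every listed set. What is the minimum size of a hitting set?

3

The 3 elements {Q3, Q4, Q7} hit every set.
The sets C4, C5, C9 are pairwise disjoint, so any hitting set needs a separate element for each — at least 3. Hence 3 is optimal.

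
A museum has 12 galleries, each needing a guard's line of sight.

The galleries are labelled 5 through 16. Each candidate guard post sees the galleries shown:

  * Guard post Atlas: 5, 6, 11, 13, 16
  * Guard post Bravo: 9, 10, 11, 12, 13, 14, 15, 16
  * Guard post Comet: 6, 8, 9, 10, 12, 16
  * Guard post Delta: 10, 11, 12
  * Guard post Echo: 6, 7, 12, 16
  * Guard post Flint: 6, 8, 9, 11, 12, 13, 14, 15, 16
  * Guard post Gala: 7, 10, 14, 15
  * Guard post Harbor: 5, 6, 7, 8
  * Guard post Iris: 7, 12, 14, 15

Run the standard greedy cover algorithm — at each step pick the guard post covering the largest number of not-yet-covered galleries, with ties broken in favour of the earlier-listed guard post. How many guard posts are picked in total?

3

Greedy: pick Flint (covers 9 new) → pick Gala (covers 2 new) → pick Atlas (covers 1 new). Total picks: 3.
(The true minimum cover uses only 2 guard posts, so greedy is not optimal here.)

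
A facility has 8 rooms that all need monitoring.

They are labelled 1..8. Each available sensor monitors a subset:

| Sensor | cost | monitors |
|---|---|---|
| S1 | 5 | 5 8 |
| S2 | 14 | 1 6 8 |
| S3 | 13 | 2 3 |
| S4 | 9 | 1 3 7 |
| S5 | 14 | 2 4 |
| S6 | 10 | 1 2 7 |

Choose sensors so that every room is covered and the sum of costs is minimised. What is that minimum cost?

42

S1, S2, S4, S5 together cover every room (S1 ∪ S2 ∪ S4 ∪ S5 = {1, 2, 3, 4, 5, 6, 7, 8}); total cost 5 + 14 + 9 + 14 = 42.
No covering selection has total cost below 42.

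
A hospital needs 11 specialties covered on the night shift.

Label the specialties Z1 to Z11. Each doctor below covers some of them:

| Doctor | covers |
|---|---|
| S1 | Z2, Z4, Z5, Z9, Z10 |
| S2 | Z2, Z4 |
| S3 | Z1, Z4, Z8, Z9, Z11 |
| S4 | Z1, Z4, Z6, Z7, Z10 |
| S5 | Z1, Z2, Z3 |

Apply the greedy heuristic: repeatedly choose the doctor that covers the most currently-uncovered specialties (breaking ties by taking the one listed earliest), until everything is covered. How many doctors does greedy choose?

4

Greedy: pick S1 (covers 5 new) → pick S3 (covers 3 new) → pick S4 (covers 2 new) → pick S5 (covers 1 new). Total picks: 4.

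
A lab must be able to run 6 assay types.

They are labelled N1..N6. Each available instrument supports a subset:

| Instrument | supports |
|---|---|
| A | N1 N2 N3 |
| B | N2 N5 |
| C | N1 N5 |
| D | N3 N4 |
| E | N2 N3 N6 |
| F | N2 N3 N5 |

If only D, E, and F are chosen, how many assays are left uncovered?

1

Union of D, E, F = {N2, N3, N4, N5, N6}.
Not covered: N1 — 1 assay.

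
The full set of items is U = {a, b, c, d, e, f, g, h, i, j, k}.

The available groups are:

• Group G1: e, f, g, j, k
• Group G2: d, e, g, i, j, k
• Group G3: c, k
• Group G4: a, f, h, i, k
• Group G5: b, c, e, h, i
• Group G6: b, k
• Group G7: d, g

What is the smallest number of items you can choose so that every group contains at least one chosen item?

Take T = {g, h, k}. Each listed group contains at least one of these, so T is a hitting set of size 3.
No choice of 2 items meets every group, so 3 is the minimum.

3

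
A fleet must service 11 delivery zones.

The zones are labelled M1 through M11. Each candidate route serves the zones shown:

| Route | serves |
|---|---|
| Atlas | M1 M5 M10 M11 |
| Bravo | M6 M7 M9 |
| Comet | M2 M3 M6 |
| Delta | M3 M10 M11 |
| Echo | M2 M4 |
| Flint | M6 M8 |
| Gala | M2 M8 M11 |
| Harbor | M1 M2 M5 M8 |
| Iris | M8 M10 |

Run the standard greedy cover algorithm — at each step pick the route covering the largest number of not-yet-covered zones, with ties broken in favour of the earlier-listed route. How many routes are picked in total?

5

Greedy: pick Atlas (covers 4 new) → pick Bravo (covers 3 new) → pick Comet (covers 2 new) → pick Echo (covers 1 new) → pick Flint (covers 1 new). Total picks: 5.
(The true minimum cover uses only 4 routes, so greedy is not optimal here.)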